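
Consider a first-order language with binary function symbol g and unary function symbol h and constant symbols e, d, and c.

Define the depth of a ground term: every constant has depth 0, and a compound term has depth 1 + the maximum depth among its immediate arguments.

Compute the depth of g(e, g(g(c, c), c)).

3

depth(g(c, c)) = 1 + max(0, 0) = 1
depth(g(g(c, c), c)) = 1 + max(1, 0) = 2
depth(g(e, g(g(c, c), c))) = 1 + max(0, 2) = 3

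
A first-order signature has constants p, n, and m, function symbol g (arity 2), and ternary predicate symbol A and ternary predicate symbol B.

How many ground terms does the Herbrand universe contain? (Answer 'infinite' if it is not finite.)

The signature has at least one function symbol (g, arity 2) and at least one constant (p).
Iterating g gives infinitely many distinct ground terms: p, g(p, p), g(g(p, p), g(p, p)), ...
So the Herbrand universe is infinite.

infinite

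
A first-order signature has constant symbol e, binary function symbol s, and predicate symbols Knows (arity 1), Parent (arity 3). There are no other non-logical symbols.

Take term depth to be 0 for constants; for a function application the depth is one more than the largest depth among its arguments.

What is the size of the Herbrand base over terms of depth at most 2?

130

First count ground terms of depth ≤ 2.
Let N_k = |{terms of depth ≤ k}|. Then N_0 = 1 and N_k = 1 + N_{k-1}^2 for k ≥ 1 (one summand per function symbol, arity giving the exponent).
N_0 = 1
N_1 = 1 + 1^2 = 2
N_2 = 1 + 2^2 = 5
So |H| = 5.
Each predicate of arity r yields |H|^r ground atoms (one per choice of an r-tuple from H):
  Knows: 5;  Parent: 5^3 = 125
Total ground atoms: 5 + 125 = 130.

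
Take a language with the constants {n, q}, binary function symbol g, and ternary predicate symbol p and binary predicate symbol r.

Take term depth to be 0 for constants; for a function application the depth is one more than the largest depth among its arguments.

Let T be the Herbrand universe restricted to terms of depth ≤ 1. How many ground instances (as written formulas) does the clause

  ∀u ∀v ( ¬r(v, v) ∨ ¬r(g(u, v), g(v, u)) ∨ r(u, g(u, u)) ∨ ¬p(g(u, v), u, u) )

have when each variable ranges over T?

Ground terms of depth ≤ 1:
  Count level by level. With function symbols g/2, the terms of depth ≤ k are the 2 constants together with each function applied to depth-≤(k−1) tuples, so N_k = 2 + N_{k-1}^2.
  N_0 = 2
  N_1 = 2 + 2^2 = 6
  Explicitly: n, q, g(n, n), g(n, q), g(q, n), g(q, q).
So there are 6 ground terms available for substitution.
The clause has 2 distinct variables (u, v), each appearing in the body. In the free term algebra distinct substitutions yield syntactically distinct ground instances.
Number of ground instances = 6^2 = 36.

36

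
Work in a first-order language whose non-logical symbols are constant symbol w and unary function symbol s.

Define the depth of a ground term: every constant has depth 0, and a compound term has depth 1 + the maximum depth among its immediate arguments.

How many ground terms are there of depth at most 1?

Let N_k count ground terms of depth at most k. Each non-constant term of depth ≤ k is some function symbol applied to depth-≤(k−1) arguments, giving N_k = 1 + N_{k-1}.
N_0 = 1
N_1 = 1 + 1 = 2

2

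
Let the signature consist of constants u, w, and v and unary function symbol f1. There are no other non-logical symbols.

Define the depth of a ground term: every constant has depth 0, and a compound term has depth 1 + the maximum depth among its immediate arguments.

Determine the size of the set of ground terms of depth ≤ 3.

Write N_k for the number of ground terms of depth ≤ k. A term of depth ≤ k is either a constant or a function symbol applied to arguments of depth ≤ k−1, so N_k = 3 + N_{k-1}.
N_0 = 3
N_1 = 3 + 3 = 6
N_2 = 3 + 6 = 9
N_3 = 3 + 9 = 12
Explicitly: u, w, v, f1(u), f1(w), f1(v), f1(f1(u)), f1(f1(w)), f1(f1(v)), f1(f1(f1(u))), f1(f1(f1(w))), f1(f1(f1(v))).

12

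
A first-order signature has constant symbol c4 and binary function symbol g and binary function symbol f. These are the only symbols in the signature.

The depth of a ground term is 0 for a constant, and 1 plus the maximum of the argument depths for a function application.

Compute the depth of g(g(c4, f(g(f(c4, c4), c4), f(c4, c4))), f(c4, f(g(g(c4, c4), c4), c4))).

depth(f(c4, c4)) = 1 + max(0, 0) = 1
depth(g(f(c4, c4), c4)) = 1 + max(1, 0) = 2
depth(f(g(f(c4, c4), c4), f(c4, c4))) = 1 + max(2, 1) = 3
depth(g(c4, f(g(f(c4, c4), c4), f(c4, c4)))) = 1 + max(0, 3) = 4
depth(g(c4, c4)) = 1 + max(0, 0) = 1
depth(g(g(c4, c4), c4)) = 1 + max(1, 0) = 2
depth(f(g(g(c4, c4), c4), c4)) = 1 + max(2, 0) = 3
depth(f(c4, f(g(g(c4, c4), c4), c4))) = 1 + max(0, 3) = 4
depth(g(g(c4, f(g(f(c4, c4), c4), f(c4, c4))), f(c4, f(g(g(c4, c4), c4), c4)))) = 1 + max(4, 4) = 5

5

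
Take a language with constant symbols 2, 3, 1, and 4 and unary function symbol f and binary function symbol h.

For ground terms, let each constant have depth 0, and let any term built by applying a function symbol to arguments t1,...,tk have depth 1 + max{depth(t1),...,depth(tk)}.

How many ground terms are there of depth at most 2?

604

Let N_k count ground terms of depth at most k. Each non-constant term of depth ≤ k is some function symbol applied to depth-≤(k−1) arguments, giving N_k = 4 + N_{k-1} + N_{k-1}^2.
N_0 = 4
N_1 = 4 + 4 + 4^2 = 24
N_2 = 4 + 24 + 24^2 = 604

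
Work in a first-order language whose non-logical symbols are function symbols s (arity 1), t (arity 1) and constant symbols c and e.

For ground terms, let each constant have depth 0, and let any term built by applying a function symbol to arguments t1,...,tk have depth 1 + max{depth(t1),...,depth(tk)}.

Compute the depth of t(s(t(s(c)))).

4

depth(s(c)) = 1 + depth(c) = 1 + 0 = 1
depth(t(s(c))) = 1 + depth(s(c)) = 1 + 1 = 2
depth(s(t(s(c)))) = 1 + depth(t(s(c))) = 1 + 2 = 3
depth(t(s(t(s(c))))) = 1 + depth(s(t(s(c)))) = 1 + 3 = 4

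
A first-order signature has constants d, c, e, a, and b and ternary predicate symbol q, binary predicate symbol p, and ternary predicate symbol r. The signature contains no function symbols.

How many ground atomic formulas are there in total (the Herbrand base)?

With no function symbols, the Herbrand universe is just the 5 constants.
Ground atoms per predicate: q: 5^3 = 125, p: 5^2 = 25, r: 5^3 = 125.
Herbrand base size = 125 + 25 + 125 = 275.

275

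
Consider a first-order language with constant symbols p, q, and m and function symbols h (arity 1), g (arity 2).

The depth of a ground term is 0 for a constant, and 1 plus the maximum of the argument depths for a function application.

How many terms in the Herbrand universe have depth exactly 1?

If N_k denotes the number of depth-≤k ground terms, the 3 constants give N_0 = 3, and each function symbol of arity r contributes N_{k-1}^r new terms at level k: N_k = 3 + N_{k-1} + N_{k-1}^2.
N_0 = 3
N_1 = 3 + 3 + 3^2 = 15
Terms of depth exactly 1: N_1 − N_0 = 15 − 3 = 12.

12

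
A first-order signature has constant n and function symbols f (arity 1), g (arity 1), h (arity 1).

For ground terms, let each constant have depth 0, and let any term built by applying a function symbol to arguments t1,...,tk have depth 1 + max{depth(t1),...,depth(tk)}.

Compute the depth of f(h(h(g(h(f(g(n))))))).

7

depth(g(n)) = 1 + depth(n) = 1 + 0 = 1
depth(f(g(n))) = 1 + depth(g(n)) = 1 + 1 = 2
depth(h(f(g(n)))) = 1 + depth(f(g(n))) = 1 + 2 = 3
depth(g(h(f(g(n))))) = 1 + depth(h(f(g(n)))) = 1 + 3 = 4
depth(h(g(h(f(g(n)))))) = 1 + depth(g(h(f(g(n))))) = 1 + 4 = 5
depth(h(h(g(h(f(g(n))))))) = 1 + depth(h(g(h(f(g(n)))))) = 1 + 5 = 6
depth(f(h(h(g(h(f(g(n)))))))) = 1 + depth(h(h(g(h(f(g(n))))))) = 1 + 6 = 7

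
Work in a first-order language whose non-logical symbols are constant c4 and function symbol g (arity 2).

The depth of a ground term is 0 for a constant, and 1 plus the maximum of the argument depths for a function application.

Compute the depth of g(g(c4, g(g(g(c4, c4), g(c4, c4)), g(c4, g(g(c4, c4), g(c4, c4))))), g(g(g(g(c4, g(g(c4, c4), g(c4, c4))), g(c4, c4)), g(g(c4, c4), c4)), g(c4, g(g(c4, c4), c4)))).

7

depth(g(c4, c4)) = 1 + max(0, 0) = 1
depth(g(g(c4, c4), g(c4, c4))) = 1 + max(1, 1) = 2
depth(g(c4, g(g(c4, c4), g(c4, c4)))) = 1 + max(0, 2) = 3
depth(g(g(g(c4, c4), g(c4, c4)), g(c4, g(g(c4, c4), g(c4, c4))))) = 1 + max(2, 3) = 4
depth(g(c4, g(g(g(c4, c4), g(c4, c4)), g(c4, g(g(c4, c4), g(c4, c4)))))) = 1 + max(0, 4) = 5
depth(g(g(c4, g(g(c4, c4), g(c4, c4))), g(c4, c4))) = 1 + max(3, 1) = 4
depth(g(g(c4, c4), c4)) = 1 + max(1, 0) = 2
depth(g(g(g(c4, g(g(c4, c4), g(c4, c4))), g(c4, c4)), g(g(c4, c4), c4))) = 1 + max(4, 2) = 5
depth(g(c4, g(g(c4, c4), c4))) = 1 + max(0, 2) = 3
depth(g(g(g(g(c4, g(g(c4, c4), g(c4, c4))), g(c4, c4)), g(g(c4, c4), c4)), g(c4, g(g(c4, c4), c4)))) = 1 + max(5, 3) = 6
depth(g(g(c4, g(g(g(c4, c4), g(c4, c4)), g(c4, g(g(c4, c4), g(c4, c4))))), g(g(g(g(c4, g(g(c4, c4), g(c4, c4))), g(c4, c4)), g(g(c4, c4), c4)), g(c4, g(g(c4, c4), c4))))) = 1 + max(5, 6) = 7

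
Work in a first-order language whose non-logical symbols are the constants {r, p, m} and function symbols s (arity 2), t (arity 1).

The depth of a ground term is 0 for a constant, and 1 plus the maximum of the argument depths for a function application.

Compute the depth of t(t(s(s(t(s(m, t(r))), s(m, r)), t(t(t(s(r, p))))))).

7

depth(t(r)) = 1 + depth(r) = 1 + 0 = 1
depth(s(m, t(r))) = 1 + max(0, 1) = 2
depth(t(s(m, t(r)))) = 1 + depth(s(m, t(r))) = 1 + 2 = 3
depth(s(m, r)) = 1 + max(0, 0) = 1
depth(s(t(s(m, t(r))), s(m, r))) = 1 + max(3, 1) = 4
depth(s(r, p)) = 1 + max(0, 0) = 1
depth(t(s(r, p))) = 1 + depth(s(r, p)) = 1 + 1 = 2
depth(t(t(s(r, p)))) = 1 + depth(t(s(r, p))) = 1 + 2 = 3
depth(t(t(t(s(r, p))))) = 1 + depth(t(t(s(r, p)))) = 1 + 3 = 4
depth(s(s(t(s(m, t(r))), s(m, r)), t(t(t(s(r, p)))))) = 1 + max(4, 4) = 5
depth(t(s(s(t(s(m, t(r))), s(m, r)), t(t(t(s(r, p))))))) = 1 + depth(s(s(t(s(m, t(r))), s(m, r)), t(t(t(s(r, p)))))) = 1 + 5 = 6
depth(t(t(s(s(t(s(m, t(r))), s(m, r)), t(t(t(s(r, p)))))))) = 1 + depth(t(s(s(t(s(m, t(r))), s(m, r)), t(t(t(s(r, p))))))) = 1 + 6 = 7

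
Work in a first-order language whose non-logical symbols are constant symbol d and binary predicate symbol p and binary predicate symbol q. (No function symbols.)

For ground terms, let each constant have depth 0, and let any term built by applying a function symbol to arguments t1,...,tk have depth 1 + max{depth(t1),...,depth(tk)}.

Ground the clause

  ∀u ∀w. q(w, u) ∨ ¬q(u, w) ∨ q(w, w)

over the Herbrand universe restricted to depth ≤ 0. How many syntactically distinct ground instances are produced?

1

Ground terms of depth ≤ 0:
  With no function symbols every ground term is a constant, so there is exactly 1 ground term at every depth bound.
  N_0 = 1
So there is exactly 1 ground term available for substitution.
The body mentions every one of the 2 quantified variables; since ground terms form a free algebra, no two substitutions collapse to the same formula.
Number of ground instances = 1^2 = 1.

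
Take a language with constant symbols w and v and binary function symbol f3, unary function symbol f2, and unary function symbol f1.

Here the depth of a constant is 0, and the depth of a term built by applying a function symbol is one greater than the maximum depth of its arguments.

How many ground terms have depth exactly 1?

Count level by level. With function symbols f3/2, f2/1, f1/1, the terms of depth ≤ k are the 2 constants together with each function applied to depth-≤(k−1) tuples, so N_k = 2 + N_{k-1}^2 + N_{k-1} + N_{k-1}.
N_0 = 2
N_1 = 2 + 2^2 + 2 + 2 = 10
Terms of depth exactly 1: N_1 − N_0 = 10 − 2 = 8.

8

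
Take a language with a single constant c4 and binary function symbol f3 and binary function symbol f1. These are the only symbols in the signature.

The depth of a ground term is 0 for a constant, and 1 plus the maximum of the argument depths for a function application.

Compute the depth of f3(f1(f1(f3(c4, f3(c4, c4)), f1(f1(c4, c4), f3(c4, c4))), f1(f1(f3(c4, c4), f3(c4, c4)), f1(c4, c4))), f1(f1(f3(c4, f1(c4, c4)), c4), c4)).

5

depth(f3(c4, c4)) = 1 + max(0, 0) = 1
depth(f3(c4, f3(c4, c4))) = 1 + max(0, 1) = 2
depth(f1(c4, c4)) = 1 + max(0, 0) = 1
depth(f1(f1(c4, c4), f3(c4, c4))) = 1 + max(1, 1) = 2
depth(f1(f3(c4, f3(c4, c4)), f1(f1(c4, c4), f3(c4, c4)))) = 1 + max(2, 2) = 3
depth(f1(f3(c4, c4), f3(c4, c4))) = 1 + max(1, 1) = 2
depth(f1(f1(f3(c4, c4), f3(c4, c4)), f1(c4, c4))) = 1 + max(2, 1) = 3
depth(f1(f1(f3(c4, f3(c4, c4)), f1(f1(c4, c4), f3(c4, c4))), f1(f1(f3(c4, c4), f3(c4, c4)), f1(c4, c4)))) = 1 + max(3, 3) = 4
depth(f3(c4, f1(c4, c4))) = 1 + max(0, 1) = 2
depth(f1(f3(c4, f1(c4, c4)), c4)) = 1 + max(2, 0) = 3
depth(f1(f1(f3(c4, f1(c4, c4)), c4), c4)) = 1 + max(3, 0) = 4
depth(f3(f1(f1(f3(c4, f3(c4, c4)), f1(f1(c4, c4), f3(c4, c4))), f1(f1(f3(c4, c4), f3(c4, c4)), f1(c4, c4))), f1(f1(f3(c4, f1(c4, c4)), c4), c4))) = 1 + max(4, 4) = 5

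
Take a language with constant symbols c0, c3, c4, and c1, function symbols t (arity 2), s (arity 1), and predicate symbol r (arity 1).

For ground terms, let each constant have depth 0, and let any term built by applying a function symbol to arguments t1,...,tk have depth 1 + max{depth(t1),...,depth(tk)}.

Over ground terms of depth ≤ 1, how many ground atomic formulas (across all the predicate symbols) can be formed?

First count ground terms of depth ≤ 1.
Write N_k for the number of ground terms of depth ≤ k. A term of depth ≤ k is either a constant or a function symbol applied to arguments of depth ≤ k−1, so N_k = 4 + N_{k-1}^2 + N_{k-1}.
N_0 = 4
N_1 = 4 + 4^2 + 4 = 24
So |H| = 24.
Ground atoms are formed by filling each argument slot of a predicate with a term from H, so an r-ary predicate gives |H|^r atoms:
  r: 24
Total ground atoms: 24.

24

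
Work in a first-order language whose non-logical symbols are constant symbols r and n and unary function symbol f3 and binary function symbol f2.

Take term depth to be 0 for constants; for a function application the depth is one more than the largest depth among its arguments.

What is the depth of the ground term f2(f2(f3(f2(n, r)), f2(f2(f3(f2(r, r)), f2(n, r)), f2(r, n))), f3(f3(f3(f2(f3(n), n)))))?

6

depth(f2(n, r)) = 1 + max(0, 0) = 1
depth(f3(f2(n, r))) = 1 + depth(f2(n, r)) = 1 + 1 = 2
depth(f2(r, r)) = 1 + max(0, 0) = 1
depth(f3(f2(r, r))) = 1 + depth(f2(r, r)) = 1 + 1 = 2
depth(f2(f3(f2(r, r)), f2(n, r))) = 1 + max(2, 1) = 3
depth(f2(r, n)) = 1 + max(0, 0) = 1
depth(f2(f2(f3(f2(r, r)), f2(n, r)), f2(r, n))) = 1 + max(3, 1) = 4
depth(f2(f3(f2(n, r)), f2(f2(f3(f2(r, r)), f2(n, r)), f2(r, n)))) = 1 + max(2, 4) = 5
depth(f3(n)) = 1 + depth(n) = 1 + 0 = 1
depth(f2(f3(n), n)) = 1 + max(1, 0) = 2
depth(f3(f2(f3(n), n))) = 1 + depth(f2(f3(n), n)) = 1 + 2 = 3
depth(f3(f3(f2(f3(n), n)))) = 1 + depth(f3(f2(f3(n), n))) = 1 + 3 = 4
depth(f3(f3(f3(f2(f3(n), n))))) = 1 + depth(f3(f3(f2(f3(n), n)))) = 1 + 4 = 5
depth(f2(f2(f3(f2(n, r)), f2(f2(f3(f2(r, r)), f2(n, r)), f2(r, n))), f3(f3(f3(f2(f3(n), n)))))) = 1 + max(5, 5) = 6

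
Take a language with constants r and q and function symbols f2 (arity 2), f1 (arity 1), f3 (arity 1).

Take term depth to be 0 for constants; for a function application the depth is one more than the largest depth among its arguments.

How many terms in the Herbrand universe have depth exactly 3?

Let N_k = |{terms of depth ≤ k}|. Then N_0 = 2 and N_k = 2 + N_{k-1}^2 + N_{k-1} + N_{k-1} for k ≥ 1 (one summand per function symbol, arity giving the exponent).
N_0 = 2
N_1 = 2 + 2^2 + 2 + 2 = 10
N_2 = 2 + 10^2 + 10 + 10 = 122
N_3 = 2 + 122^2 + 122 + 122 = 15130
Terms of depth exactly 3: N_3 − N_2 = 15130 − 122 = 15008.

15008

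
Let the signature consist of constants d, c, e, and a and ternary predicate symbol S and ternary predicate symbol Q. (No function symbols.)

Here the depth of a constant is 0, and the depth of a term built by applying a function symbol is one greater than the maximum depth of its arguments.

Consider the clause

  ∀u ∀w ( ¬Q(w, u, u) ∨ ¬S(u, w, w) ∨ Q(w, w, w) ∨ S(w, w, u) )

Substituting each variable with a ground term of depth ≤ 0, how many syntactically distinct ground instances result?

16

Ground terms of depth ≤ 0:
  With no function symbols every ground term is a constant, so there are exactly 4 ground terms at every depth bound.
  N_0 = 4
  Explicitly: d, c, e, a.
So there are 4 ground terms available for substitution.
There are 2 variables to instantiate (u, w), each occurring in at least one literal, so different choices give different ground instances.
Number of ground instances = 4^2 = 16.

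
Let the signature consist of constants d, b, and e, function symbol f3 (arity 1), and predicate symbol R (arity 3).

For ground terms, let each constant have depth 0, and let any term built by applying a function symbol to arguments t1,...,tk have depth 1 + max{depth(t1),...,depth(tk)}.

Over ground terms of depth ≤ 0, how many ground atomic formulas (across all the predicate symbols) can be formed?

27

First count ground terms of depth ≤ 0.
Let N_k = |{terms of depth ≤ k}|. Then N_0 = 3 and N_k = 3 + N_{k-1} for k ≥ 1 (one summand per function symbol, arity giving the exponent).
N_0 = 3
Explicitly: d, b, e.
So |H| = 3.
Ground atoms are formed by filling each argument slot of a predicate with a term from H, so an r-ary predicate gives |H|^r atoms:
  R: 3^3 = 27
Total ground atoms: 27.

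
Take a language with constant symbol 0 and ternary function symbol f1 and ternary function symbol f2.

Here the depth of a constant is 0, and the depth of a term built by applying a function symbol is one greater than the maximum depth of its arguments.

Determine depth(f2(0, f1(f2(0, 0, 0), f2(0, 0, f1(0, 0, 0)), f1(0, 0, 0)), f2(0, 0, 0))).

4

depth(f2(0, 0, 0)) = 1 + max(0, 0, 0) = 1
depth(f1(0, 0, 0)) = 1 + max(0, 0, 0) = 1
depth(f2(0, 0, f1(0, 0, 0))) = 1 + max(0, 0, 1) = 2
depth(f1(f2(0, 0, 0), f2(0, 0, f1(0, 0, 0)), f1(0, 0, 0))) = 1 + max(1, 2, 1) = 3
depth(f2(0, f1(f2(0, 0, 0), f2(0, 0, f1(0, 0, 0)), f1(0, 0, 0)), f2(0, 0, 0))) = 1 + max(0, 3, 1) = 4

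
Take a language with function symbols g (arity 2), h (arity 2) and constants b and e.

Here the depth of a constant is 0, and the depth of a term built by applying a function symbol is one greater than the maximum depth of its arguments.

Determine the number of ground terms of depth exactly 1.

8

If N_k denotes the number of depth-≤k ground terms, the 2 constants give N_0 = 2, and each function symbol of arity r contributes N_{k-1}^r new terms at level k: N_k = 2 + N_{k-1}^2 + N_{k-1}^2.
N_0 = 2
N_1 = 2 + 2^2 + 2^2 = 10
Terms of depth exactly 1: N_1 − N_0 = 10 − 2 = 8.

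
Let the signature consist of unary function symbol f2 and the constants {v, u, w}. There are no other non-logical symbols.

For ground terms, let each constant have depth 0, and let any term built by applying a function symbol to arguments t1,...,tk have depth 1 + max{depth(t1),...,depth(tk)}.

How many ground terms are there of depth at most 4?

15

Let N_k count ground terms of depth at most k. Each non-constant term of depth ≤ k is some function symbol applied to depth-≤(k−1) arguments, giving N_k = 3 + N_{k-1}.
N_0 = 3
N_1 = 3 + 3 = 6
N_2 = 3 + 6 = 9
N_3 = 3 + 9 = 12
N_4 = 3 + 12 = 15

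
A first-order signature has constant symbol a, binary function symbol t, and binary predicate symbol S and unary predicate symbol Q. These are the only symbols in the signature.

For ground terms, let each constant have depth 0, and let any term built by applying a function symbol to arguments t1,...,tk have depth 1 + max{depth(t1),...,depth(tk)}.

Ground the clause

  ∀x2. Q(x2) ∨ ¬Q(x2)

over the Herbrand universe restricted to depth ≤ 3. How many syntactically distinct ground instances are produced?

Ground terms of depth ≤ 3:
  Let N_k = |{terms of depth ≤ k}|. Then N_0 = 1 and N_k = 1 + N_{k-1}^2 for k ≥ 1 (one summand per function symbol, arity giving the exponent).
  N_0 = 1
  N_1 = 1 + 1^2 = 2
  N_2 = 1 + 2^2 = 5
  N_3 = 1 + 5^2 = 26
So there are 26 ground terms available for substitution.
There is 1 variable to instantiate (x2),  occurring in at least one literal, so different choices give different ground instances.
Number of ground instances = 26.

26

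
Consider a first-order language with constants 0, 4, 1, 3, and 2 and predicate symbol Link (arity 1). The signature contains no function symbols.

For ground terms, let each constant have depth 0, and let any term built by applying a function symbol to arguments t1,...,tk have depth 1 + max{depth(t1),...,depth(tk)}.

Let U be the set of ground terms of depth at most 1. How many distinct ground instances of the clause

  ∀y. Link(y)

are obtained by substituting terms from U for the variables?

Ground terms of depth ≤ 1:
  With no function symbols every ground term is a constant, so there are exactly 5 ground terms at every depth bound.
  N_0 = 5
  N_1 = 5
  Explicitly: 0, 4, 1, 3, 2.
So there are 5 ground terms available for substitution.
The clause has 1 distinct variable (y), which appears in the body. In the free term algebra distinct substitutions yield syntactically distinct ground instances.
Number of ground instances = 5.

5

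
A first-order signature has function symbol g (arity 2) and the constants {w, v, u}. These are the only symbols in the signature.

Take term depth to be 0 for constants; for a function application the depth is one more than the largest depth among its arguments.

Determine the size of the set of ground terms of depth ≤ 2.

Count level by level. With function symbols g/2, the terms of depth ≤ k are the 3 constants together with each function applied to depth-≤(k−1) tuples, so N_k = 3 + N_{k-1}^2.
N_0 = 3
N_1 = 3 + 3^2 = 12
N_2 = 3 + 12^2 = 147

147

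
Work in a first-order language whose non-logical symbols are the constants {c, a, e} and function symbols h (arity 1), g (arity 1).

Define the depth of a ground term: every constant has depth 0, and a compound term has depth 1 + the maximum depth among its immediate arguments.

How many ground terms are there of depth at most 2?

Let N_k = |{terms of depth ≤ k}|. Then N_0 = 3 and N_k = 3 + N_{k-1} + N_{k-1} for k ≥ 1 (one summand per function symbol, arity giving the exponent).
N_0 = 3
N_1 = 3 + 3 + 3 = 9
N_2 = 3 + 9 + 9 = 21

21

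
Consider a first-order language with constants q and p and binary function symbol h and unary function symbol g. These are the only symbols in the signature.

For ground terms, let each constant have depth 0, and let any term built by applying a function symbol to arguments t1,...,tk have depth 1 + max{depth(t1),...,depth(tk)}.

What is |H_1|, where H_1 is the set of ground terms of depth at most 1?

8

If N_k denotes the number of depth-≤k ground terms, the 2 constants give N_0 = 2, and each function symbol of arity r contributes N_{k-1}^r new terms at level k: N_k = 2 + N_{k-1}^2 + N_{k-1}.
N_0 = 2
N_1 = 2 + 2^2 + 2 = 8
Explicitly: q, p, h(q, q), h(q, p), h(p, q), h(p, p), g(q), g(p).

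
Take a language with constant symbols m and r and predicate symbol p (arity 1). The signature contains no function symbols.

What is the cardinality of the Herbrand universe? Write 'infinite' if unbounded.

There are no function symbols, so every ground term is one of the 2 constants.
The Herbrand universe is {m, r}, which is finite with 2 elements.

2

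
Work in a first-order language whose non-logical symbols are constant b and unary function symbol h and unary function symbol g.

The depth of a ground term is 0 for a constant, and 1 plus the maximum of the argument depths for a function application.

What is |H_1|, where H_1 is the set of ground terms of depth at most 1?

3

If N_k denotes the number of depth-≤k ground terms, the 1 constant gives N_0 = 1, and each function symbol of arity r contributes N_{k-1}^r new terms at level k: N_k = 1 + N_{k-1} + N_{k-1}.
N_0 = 1
N_1 = 1 + 1 + 1 = 3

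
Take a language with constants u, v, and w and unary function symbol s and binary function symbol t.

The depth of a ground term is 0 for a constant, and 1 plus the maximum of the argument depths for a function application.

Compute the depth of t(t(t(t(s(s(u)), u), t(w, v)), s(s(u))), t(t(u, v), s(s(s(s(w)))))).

depth(s(u)) = 1 + depth(u) = 1 + 0 = 1
depth(s(s(u))) = 1 + depth(s(u)) = 1 + 1 = 2
depth(t(s(s(u)), u)) = 1 + max(2, 0) = 3
depth(t(w, v)) = 1 + max(0, 0) = 1
depth(t(t(s(s(u)), u), t(w, v))) = 1 + max(3, 1) = 4
depth(t(t(t(s(s(u)), u), t(w, v)), s(s(u)))) = 1 + max(4, 2) = 5
depth(t(u, v)) = 1 + max(0, 0) = 1
depth(s(w)) = 1 + depth(w) = 1 + 0 = 1
depth(s(s(w))) = 1 + depth(s(w)) = 1 + 1 = 2
depth(s(s(s(w)))) = 1 + depth(s(s(w))) = 1 + 2 = 3
depth(s(s(s(s(w))))) = 1 + depth(s(s(s(w)))) = 1 + 3 = 4
depth(t(t(u, v), s(s(s(s(w)))))) = 1 + max(1, 4) = 5
depth(t(t(t(t(s(s(u)), u), t(w, v)), s(s(u))), t(t(u, v), s(s(s(s(w))))))) = 1 + max(5, 5) = 6

6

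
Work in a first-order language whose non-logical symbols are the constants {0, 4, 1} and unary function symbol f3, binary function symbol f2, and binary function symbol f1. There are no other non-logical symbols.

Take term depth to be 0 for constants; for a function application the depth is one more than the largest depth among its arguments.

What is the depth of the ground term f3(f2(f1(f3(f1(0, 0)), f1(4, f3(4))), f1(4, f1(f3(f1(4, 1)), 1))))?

6

depth(f1(0, 0)) = 1 + max(0, 0) = 1
depth(f3(f1(0, 0))) = 1 + depth(f1(0, 0)) = 1 + 1 = 2
depth(f3(4)) = 1 + depth(4) = 1 + 0 = 1
depth(f1(4, f3(4))) = 1 + max(0, 1) = 2
depth(f1(f3(f1(0, 0)), f1(4, f3(4)))) = 1 + max(2, 2) = 3
depth(f1(4, 1)) = 1 + max(0, 0) = 1
depth(f3(f1(4, 1))) = 1 + depth(f1(4, 1)) = 1 + 1 = 2
depth(f1(f3(f1(4, 1)), 1)) = 1 + max(2, 0) = 3
depth(f1(4, f1(f3(f1(4, 1)), 1))) = 1 + max(0, 3) = 4
depth(f2(f1(f3(f1(0, 0)), f1(4, f3(4))), f1(4, f1(f3(f1(4, 1)), 1)))) = 1 + max(3, 4) = 5
depth(f3(f2(f1(f3(f1(0, 0)), f1(4, f3(4))), f1(4, f1(f3(f1(4, 1)), 1))))) = 1 + depth(f2(f1(f3(f1(0, 0)), f1(4, f3(4))), f1(4, f1(f3(f1(4, 1)), 1)))) = 1 + 5 = 6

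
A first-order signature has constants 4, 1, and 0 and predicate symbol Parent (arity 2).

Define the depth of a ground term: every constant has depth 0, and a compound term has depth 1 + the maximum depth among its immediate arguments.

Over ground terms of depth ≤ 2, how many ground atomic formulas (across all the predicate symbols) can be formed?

9

First count ground terms of depth ≤ 2.
With no function symbols every ground term is a constant, so there are exactly 3 ground terms at every depth bound.
N_0 = 3
N_1 = 3
N_2 = 3
Explicitly: 4, 1, 0.
So |H| = 3.
Each predicate of arity r yields |H|^r ground atoms (one per choice of an r-tuple from H):
  Parent: 3^2 = 9
Total ground atoms: 9.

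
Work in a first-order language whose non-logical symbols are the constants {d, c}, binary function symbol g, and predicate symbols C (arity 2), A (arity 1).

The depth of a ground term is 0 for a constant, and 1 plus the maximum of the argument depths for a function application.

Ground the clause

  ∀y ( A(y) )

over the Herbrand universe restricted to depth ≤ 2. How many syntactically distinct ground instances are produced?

38

Ground terms of depth ≤ 2:
  Let N_k count ground terms of depth at most k. Each non-constant term of depth ≤ k is some function symbol applied to depth-≤(k−1) arguments, giving N_k = 2 + N_{k-1}^2.
  N_0 = 2
  N_1 = 2 + 2^2 = 6
  N_2 = 2 + 6^2 = 38
So there are 38 ground terms available for substitution.
The body mentions the single quantified variable y; since ground terms form a free algebra, no two substitutions collapse to the same formula.
Number of ground instances = 38.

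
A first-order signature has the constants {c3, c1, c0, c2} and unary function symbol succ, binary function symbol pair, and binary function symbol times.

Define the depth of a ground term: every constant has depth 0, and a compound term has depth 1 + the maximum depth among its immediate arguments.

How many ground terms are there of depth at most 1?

40

Let N_k = |{terms of depth ≤ k}|. Then N_0 = 4 and N_k = 4 + N_{k-1} + N_{k-1}^2 + N_{k-1}^2 for k ≥ 1 (one summand per function symbol, arity giving the exponent).
N_0 = 4
N_1 = 4 + 4 + 4^2 + 4^2 = 40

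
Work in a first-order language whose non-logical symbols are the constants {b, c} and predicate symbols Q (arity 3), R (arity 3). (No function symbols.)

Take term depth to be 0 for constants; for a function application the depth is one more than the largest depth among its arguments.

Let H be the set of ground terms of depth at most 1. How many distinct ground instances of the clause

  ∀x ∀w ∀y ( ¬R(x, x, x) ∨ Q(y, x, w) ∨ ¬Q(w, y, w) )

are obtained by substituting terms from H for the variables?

8

Ground terms of depth ≤ 1:
  With no function symbols every ground term is a constant, so there are exactly 2 ground terms at every depth bound.
  N_0 = 2
  N_1 = 2
  Explicitly: b, c.
So there are 2 ground terms available for substitution.
Each of x, w, y ranges independently over the available ground terms, and distinct assignments produce distinct instances.
Number of ground instances = 2^3 = 8.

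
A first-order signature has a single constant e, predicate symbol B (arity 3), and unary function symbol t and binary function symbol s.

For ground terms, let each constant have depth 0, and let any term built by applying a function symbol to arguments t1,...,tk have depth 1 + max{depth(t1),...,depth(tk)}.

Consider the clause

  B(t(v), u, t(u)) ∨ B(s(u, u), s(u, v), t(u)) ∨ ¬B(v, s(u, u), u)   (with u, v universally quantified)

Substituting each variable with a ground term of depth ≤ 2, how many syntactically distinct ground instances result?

Ground terms of depth ≤ 2:
  Let N_k = |{terms of depth ≤ k}|. Then N_0 = 1 and N_k = 1 + N_{k-1} + N_{k-1}^2 for k ≥ 1 (one summand per function symbol, arity giving the exponent).
  N_0 = 1
  N_1 = 1 + 1 + 1^2 = 3
  N_2 = 1 + 3 + 3^2 = 13
So there are 13 ground terms available for substitution.
Each of u, v ranges independently over the available ground terms, and distinct assignments produce distinct instances.
Number of ground instances = 13^2 = 169.

169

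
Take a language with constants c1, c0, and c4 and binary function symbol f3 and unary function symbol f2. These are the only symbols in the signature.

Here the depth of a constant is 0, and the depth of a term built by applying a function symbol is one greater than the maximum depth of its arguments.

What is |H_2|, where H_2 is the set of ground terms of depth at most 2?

243

Let N_k = |{terms of depth ≤ k}|. Then N_0 = 3 and N_k = 3 + N_{k-1}^2 + N_{k-1} for k ≥ 1 (one summand per function symbol, arity giving the exponent).
N_0 = 3
N_1 = 3 + 3^2 + 3 = 15
N_2 = 3 + 15^2 + 15 = 243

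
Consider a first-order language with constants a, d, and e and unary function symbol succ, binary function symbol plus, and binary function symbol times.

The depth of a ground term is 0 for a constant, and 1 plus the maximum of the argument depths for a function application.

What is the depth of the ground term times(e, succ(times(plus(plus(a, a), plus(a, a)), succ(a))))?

5

depth(plus(a, a)) = 1 + max(0, 0) = 1
depth(plus(plus(a, a), plus(a, a))) = 1 + max(1, 1) = 2
depth(succ(a)) = 1 + depth(a) = 1 + 0 = 1
depth(times(plus(plus(a, a), plus(a, a)), succ(a))) = 1 + max(2, 1) = 3
depth(succ(times(plus(plus(a, a), plus(a, a)), succ(a)))) = 1 + depth(times(plus(plus(a, a), plus(a, a)), succ(a))) = 1 + 3 = 4
depth(times(e, succ(times(plus(plus(a, a), plus(a, a)), succ(a))))) = 1 + max(0, 4) = 5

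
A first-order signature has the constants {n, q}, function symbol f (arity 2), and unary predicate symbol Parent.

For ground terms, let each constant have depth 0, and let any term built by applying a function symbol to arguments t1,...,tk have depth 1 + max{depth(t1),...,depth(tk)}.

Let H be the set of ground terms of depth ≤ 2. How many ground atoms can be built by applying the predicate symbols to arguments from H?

38

First count ground terms of depth ≤ 2.
Write N_k for the number of ground terms of depth ≤ k. A term of depth ≤ k is either a constant or a function symbol applied to arguments of depth ≤ k−1, so N_k = 2 + N_{k-1}^2.
N_0 = 2
N_1 = 2 + 2^2 = 6
N_2 = 2 + 6^2 = 38
So |H| = 38.
Ground atoms are formed by filling each argument slot of a predicate with a term from H, so an r-ary predicate gives |H|^r atoms:
  Parent: 38
Total ground atoms: 38.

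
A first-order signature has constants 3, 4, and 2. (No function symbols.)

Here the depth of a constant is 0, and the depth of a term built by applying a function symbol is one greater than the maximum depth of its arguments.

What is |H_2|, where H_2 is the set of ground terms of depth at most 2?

3

With no function symbols every ground term is a constant, so there are exactly 3 ground terms at every depth bound.
N_0 = 3
N_1 = 3
N_2 = 3
Explicitly: 3, 4, 2.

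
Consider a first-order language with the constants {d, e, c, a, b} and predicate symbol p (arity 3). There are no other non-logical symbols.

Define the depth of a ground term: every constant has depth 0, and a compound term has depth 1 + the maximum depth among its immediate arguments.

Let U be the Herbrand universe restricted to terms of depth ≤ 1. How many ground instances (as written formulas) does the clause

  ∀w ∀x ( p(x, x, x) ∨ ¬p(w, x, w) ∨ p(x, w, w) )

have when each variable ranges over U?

Ground terms of depth ≤ 1:
  With no function symbols every ground term is a constant, so there are exactly 5 ground terms at every depth bound.
  N_0 = 5
  N_1 = 5
  Explicitly: d, e, c, a, b.
So there are 5 ground terms available for substitution.
Each of w, x ranges independently over the available ground terms, and distinct assignments produce distinct instances.
Number of ground instances = 5^2 = 25.

25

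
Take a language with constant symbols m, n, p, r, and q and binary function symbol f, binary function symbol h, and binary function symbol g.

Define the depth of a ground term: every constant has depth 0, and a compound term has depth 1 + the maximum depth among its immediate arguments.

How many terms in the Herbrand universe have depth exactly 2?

Let N_k count ground terms of depth at most k. Each non-constant term of depth ≤ k is some function symbol applied to depth-≤(k−1) arguments, giving N_k = 5 + N_{k-1}^2 + N_{k-1}^2 + N_{k-1}^2.
N_0 = 5
N_1 = 5 + 5^2 + 5^2 + 5^2 = 80
N_2 = 5 + 80^2 + 80^2 + 80^2 = 19205
Terms of depth exactly 2: N_2 − N_1 = 19205 − 80 = 19125.

19125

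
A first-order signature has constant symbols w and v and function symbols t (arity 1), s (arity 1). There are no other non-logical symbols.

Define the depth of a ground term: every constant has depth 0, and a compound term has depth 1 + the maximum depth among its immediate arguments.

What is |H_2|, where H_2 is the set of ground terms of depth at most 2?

14

If N_k denotes the number of depth-≤k ground terms, the 2 constants give N_0 = 2, and each function symbol of arity r contributes N_{k-1}^r new terms at level k: N_k = 2 + N_{k-1} + N_{k-1}.
N_0 = 2
N_1 = 2 + 2 + 2 = 6
N_2 = 2 + 6 + 6 = 14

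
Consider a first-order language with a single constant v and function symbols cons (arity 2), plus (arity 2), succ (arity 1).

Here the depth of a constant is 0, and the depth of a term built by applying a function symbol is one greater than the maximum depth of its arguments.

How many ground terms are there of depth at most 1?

Let N_k count ground terms of depth at most k. Each non-constant term of depth ≤ k is some function symbol applied to depth-≤(k−1) arguments, giving N_k = 1 + N_{k-1}^2 + N_{k-1}^2 + N_{k-1}.
N_0 = 1
N_1 = 1 + 1^2 + 1^2 + 1 = 4
Explicitly: v, cons(v, v), plus(v, v), succ(v).

4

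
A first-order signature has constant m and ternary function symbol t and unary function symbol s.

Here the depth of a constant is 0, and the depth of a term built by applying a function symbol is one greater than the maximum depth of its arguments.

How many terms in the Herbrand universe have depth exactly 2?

28

Let N_k = |{terms of depth ≤ k}|. Then N_0 = 1 and N_k = 1 + N_{k-1}^3 + N_{k-1} for k ≥ 1 (one summand per function symbol, arity giving the exponent).
N_0 = 1
N_1 = 1 + 1^3 + 1 = 3
N_2 = 1 + 3^3 + 3 = 31
Terms of depth exactly 2: N_2 − N_1 = 31 − 3 = 28.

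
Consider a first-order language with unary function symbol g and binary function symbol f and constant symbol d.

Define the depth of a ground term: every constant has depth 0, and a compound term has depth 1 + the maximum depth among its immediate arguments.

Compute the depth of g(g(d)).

2

depth(g(d)) = 1 + depth(d) = 1 + 0 = 1
depth(g(g(d))) = 1 + depth(g(d)) = 1 + 1 = 2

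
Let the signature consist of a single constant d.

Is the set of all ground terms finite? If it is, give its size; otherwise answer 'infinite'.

1

There are no function symbols, so the only ground term is the single constant.
The Herbrand universe is {d}, finite with 1 element.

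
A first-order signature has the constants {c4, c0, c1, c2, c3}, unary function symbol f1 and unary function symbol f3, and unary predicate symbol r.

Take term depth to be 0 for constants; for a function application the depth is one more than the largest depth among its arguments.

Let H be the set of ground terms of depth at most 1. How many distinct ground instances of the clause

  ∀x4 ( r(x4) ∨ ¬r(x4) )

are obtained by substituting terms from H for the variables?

Ground terms of depth ≤ 1:
  If N_k denotes the number of depth-≤k ground terms, the 5 constants give N_0 = 5, and each function symbol of arity r contributes N_{k-1}^r new terms at level k: N_k = 5 + N_{k-1} + N_{k-1}.
  N_0 = 5
  N_1 = 5 + 5 + 5 = 15
So there are 15 ground terms available for substitution.
There is 1 variable to instantiate (x4),  occurring in at least one literal, so different choices give different ground instances.
Number of ground instances = 15.

15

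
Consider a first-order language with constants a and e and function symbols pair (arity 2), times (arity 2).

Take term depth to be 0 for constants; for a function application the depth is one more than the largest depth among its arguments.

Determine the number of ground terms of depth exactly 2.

192

Let N_k count ground terms of depth at most k. Each non-constant term of depth ≤ k is some function symbol applied to depth-≤(k−1) arguments, giving N_k = 2 + N_{k-1}^2 + N_{k-1}^2.
N_0 = 2
N_1 = 2 + 2^2 + 2^2 = 10
N_2 = 2 + 10^2 + 10^2 = 202
Terms of depth exactly 2: N_2 − N_1 = 202 − 10 = 192.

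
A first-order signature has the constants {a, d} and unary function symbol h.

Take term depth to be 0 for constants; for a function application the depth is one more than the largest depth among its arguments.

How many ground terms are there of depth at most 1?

Write N_k for the number of ground terms of depth ≤ k. A term of depth ≤ k is either a constant or a function symbol applied to arguments of depth ≤ k−1, so N_k = 2 + N_{k-1}.
N_0 = 2
N_1 = 2 + 2 = 4

4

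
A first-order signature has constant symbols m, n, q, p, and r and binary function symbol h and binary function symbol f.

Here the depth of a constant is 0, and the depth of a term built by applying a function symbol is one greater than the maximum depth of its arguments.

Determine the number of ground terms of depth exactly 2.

Let N_k = |{terms of depth ≤ k}|. Then N_0 = 5 and N_k = 5 + N_{k-1}^2 + N_{k-1}^2 for k ≥ 1 (one summand per function symbol, arity giving the exponent).
N_0 = 5
N_1 = 5 + 5^2 + 5^2 = 55
N_2 = 5 + 55^2 + 55^2 = 6055
Terms of depth exactly 2: N_2 − N_1 = 6055 − 55 = 6000.

6000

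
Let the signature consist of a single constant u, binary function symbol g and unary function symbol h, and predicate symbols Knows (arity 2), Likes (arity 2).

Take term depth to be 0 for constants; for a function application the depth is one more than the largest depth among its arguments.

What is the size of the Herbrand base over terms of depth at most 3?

First count ground terms of depth ≤ 3.
Let N_k = |{terms of depth ≤ k}|. Then N_0 = 1 and N_k = 1 + N_{k-1}^2 + N_{k-1} for k ≥ 1 (one summand per function symbol, arity giving the exponent).
N_0 = 1
N_1 = 1 + 1^2 + 1 = 3
N_2 = 1 + 3^2 + 3 = 13
N_3 = 1 + 13^2 + 13 = 183
So |H| = 183.
Ground atoms are formed by filling each argument slot of a predicate with a term from H, so an r-ary predicate gives |H|^r atoms:
  Knows: 183^2 = 33489;  Likes: 183^2 = 33489
Total ground atoms: 33489 + 33489 = 66978.

66978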